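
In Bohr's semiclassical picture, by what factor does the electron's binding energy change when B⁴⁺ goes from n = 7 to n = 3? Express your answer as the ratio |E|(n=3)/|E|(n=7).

|E| ∝ Z^2 · n^-2; with Z fixed, |E| ∝ n^-2.
|E|(n=3)/|E|(n=7) = (3/7)^-2 = 49/9

49/9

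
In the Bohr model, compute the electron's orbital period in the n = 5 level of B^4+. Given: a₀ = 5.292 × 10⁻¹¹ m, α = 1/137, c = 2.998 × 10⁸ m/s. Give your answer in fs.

0.7597 fs

r = n²a₀/Z = 5²·5.292 × 10⁻¹¹/5 = 2.646 × 10⁻¹⁰ m
v = Zαc/n = 5·0.007299·2.998 × 10⁸/5 = 2.188 × 10⁶ m/s
T = 2πr/v = 7.597 × 10⁻¹⁶ s = 0.7597 fs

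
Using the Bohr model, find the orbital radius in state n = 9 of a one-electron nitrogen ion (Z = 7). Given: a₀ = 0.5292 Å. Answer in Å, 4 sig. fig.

r_n = n²a₀/Z = 9² × 0.5292 / 7
    = 81 × 0.5292 / 7 = 6.124 Å

6.124 Å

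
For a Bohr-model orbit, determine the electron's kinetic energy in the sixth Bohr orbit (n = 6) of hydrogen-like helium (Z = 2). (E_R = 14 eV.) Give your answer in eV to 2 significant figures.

1.6 eV

For a Coulomb orbit the virial theorem gives K = −E_n.
E_n = −E_R·Z²/n², so K = E_R·Z²/n² = 14 × 2²/6² = 1.6 eV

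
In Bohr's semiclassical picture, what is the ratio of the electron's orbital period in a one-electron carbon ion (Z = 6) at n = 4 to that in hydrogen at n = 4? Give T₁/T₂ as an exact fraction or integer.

T ∝ Z^-2 · n^3
T₁/T₂ = (6/1)^-2 · (4/4)^3 = 1/36

1/36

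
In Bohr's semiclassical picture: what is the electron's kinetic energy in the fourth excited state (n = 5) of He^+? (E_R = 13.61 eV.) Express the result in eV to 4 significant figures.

2.178 eV

For a Coulomb orbit the virial theorem gives K = −E_n.
E_n = −E_R·Z²/n², so K = E_R·Z²/n² = 13.61 × 2²/5² = 2.178 eV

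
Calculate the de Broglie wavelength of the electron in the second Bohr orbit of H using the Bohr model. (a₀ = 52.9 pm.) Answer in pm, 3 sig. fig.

665 pm

The Bohr quantisation condition is nλ = 2πr_n.
r_n = n²a₀/Z = 212 pm
λ = 2πr_n/n = 2π·212/2 = 665 pm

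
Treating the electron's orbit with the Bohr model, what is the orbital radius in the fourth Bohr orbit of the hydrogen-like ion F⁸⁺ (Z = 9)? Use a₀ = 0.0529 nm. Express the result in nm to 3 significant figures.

0.0940 nm

r_n = n²a₀/Z = 4² × 0.0529 / 9
    = 16 × 0.0529 / 9 = 0.0940 nm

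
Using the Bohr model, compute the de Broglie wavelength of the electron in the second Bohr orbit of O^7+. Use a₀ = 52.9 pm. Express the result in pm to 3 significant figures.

The Bohr quantisation condition is nλ = 2πr_n.
r_n = n²a₀/Z = 26.4 pm
λ = 2πr_n/n = 2π·26.4/2 = 83.1 pm

83.1 pm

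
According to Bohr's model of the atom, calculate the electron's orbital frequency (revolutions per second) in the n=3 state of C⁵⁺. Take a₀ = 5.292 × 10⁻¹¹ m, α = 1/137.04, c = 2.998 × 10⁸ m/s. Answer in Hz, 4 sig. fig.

r = n²a₀/Z = 7.938 × 10⁻¹¹ m, v = Zαc/n = 4.375 × 10⁶ m/s
f = v/(2πr) = 8.772 × 10¹⁵ Hz

8.772 × 10¹⁵ Hz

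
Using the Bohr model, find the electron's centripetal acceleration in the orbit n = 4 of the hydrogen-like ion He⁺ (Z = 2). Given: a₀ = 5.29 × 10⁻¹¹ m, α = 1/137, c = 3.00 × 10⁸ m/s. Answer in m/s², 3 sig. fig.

r = n²a₀/Z = 4.23 × 10⁻¹⁰ m, v = Zαc/n = 1.09 × 10⁶ m/s
a = v²/r = (1.09 × 10⁶)² / 4.23 × 10⁻¹⁰ = 2.83 × 10²¹ m/s²

2.83 × 10²¹ m/s²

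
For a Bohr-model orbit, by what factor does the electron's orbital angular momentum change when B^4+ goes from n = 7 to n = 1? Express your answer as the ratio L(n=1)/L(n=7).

L = nℏ depends only on n, so L ∝ n.
L(n=1)/L(n=7) = (1/7)^1 = 1/7

1/7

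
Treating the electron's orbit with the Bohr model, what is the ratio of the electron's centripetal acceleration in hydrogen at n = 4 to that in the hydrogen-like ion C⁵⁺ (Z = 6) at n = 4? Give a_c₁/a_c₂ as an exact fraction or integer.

1/216

a_c ∝ Z^3 · n^-4
a_c₁/a_c₂ = (1/6)^3 · (4/4)^-4 = 1/216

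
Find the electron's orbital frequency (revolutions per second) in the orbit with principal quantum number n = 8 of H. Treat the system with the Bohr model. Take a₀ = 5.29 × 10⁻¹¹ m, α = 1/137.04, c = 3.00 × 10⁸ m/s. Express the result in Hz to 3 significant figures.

r = n²a₀/Z = 3.39 × 10⁻⁹ m, v = Zαc/n = 2.74 × 10⁵ m/s
f = v/(2πr) = 1.29 × 10¹³ Hz

1.29 × 10¹³ Hz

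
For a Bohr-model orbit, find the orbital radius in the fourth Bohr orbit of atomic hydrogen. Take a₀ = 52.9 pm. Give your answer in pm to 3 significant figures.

846 pm

r_n = n²a₀/Z = 4² × 52.9 / 1
    = 16 × 52.9 / 1 = 846 pm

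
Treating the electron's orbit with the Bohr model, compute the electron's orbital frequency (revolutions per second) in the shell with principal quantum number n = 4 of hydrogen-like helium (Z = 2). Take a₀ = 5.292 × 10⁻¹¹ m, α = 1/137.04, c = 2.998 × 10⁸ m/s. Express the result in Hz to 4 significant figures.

r = n²a₀/Z = 4.234 × 10⁻¹⁰ m, v = Zαc/n = 1.094 × 10⁶ m/s
f = v/(2πr) = 4.112 × 10¹⁴ Hz

4.112 × 10¹⁴ Hz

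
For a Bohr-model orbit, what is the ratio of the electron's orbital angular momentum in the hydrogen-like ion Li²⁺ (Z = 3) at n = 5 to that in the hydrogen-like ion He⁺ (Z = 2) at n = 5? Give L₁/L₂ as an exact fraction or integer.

1

L = nℏ is independent of Z.
L₁/L₂ = n₁/n₂ = 5/5 = 1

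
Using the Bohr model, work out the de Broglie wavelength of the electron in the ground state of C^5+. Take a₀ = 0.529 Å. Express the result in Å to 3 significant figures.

0.554 Å

The Bohr quantisation condition is nλ = 2πr_n.
r_n = n²a₀/Z = 0.0882 Å
λ = 2πr_n/n = 2π·0.0882/1 = 0.554 Å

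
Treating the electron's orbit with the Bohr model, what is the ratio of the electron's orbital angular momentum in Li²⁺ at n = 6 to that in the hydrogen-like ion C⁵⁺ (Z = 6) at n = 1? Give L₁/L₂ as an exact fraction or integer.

L = nℏ is independent of Z.
L₁/L₂ = n₁/n₂ = 6/1 = 6

6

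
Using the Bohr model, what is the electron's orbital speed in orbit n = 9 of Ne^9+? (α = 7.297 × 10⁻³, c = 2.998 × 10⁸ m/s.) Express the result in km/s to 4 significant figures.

2431 km/s

v_n = Zαc/n = 10 × 0.007297 × 2.998 × 10⁸ / 9
    = 2431 km/s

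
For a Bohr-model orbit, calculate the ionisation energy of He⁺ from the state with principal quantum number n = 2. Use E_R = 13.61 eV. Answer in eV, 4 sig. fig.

13.61 eV

E_n = −E_R·Z²/n² = −13.61 × 2²/2² eV = -13.61 eV
Ionisation energy = −E_n = 13.61 eV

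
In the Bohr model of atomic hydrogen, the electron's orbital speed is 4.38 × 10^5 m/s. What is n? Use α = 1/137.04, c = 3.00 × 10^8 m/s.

5

v_n = Zαc/n ⇒ n = Zαc/v = 1 × 0.00730 × 3.00 × 10^8 / 4.38 × 10^5 ≈ 5.00
n = 5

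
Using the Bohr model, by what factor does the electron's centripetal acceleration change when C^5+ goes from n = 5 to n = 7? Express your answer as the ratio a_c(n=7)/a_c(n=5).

a_c ∝ Z^3 · n^-4; with Z fixed, a_c ∝ n^-4.
a_c(n=7)/a_c(n=5) = (7/5)^-4 = 625/2401

625/2401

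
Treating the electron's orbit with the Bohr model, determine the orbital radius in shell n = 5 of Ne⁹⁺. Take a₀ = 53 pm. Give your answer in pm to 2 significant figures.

130 pm

r_n = n²a₀/Z = 5² × 53 / 10
    = 25 × 53 / 10 = 130 pm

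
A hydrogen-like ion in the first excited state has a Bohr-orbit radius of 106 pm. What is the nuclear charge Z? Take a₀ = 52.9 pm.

2

r_n = n²a₀/Z ⇒ Z = n²a₀/r = 2² × 52.9 / 106 ≈ 2.00
Z = 2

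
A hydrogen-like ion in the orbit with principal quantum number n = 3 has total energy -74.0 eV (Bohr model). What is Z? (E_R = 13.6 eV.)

E_n = −E_R Z²/n² ⇒ Z² = −E_n n²/E_R = 74.0 × 3² / 13.6 ≈ 48.97
Z = 7

7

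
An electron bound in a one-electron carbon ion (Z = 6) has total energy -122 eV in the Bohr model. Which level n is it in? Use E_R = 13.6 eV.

E_n = −E_R Z²/n² ⇒ n² = E_R Z²/(−E_n) = 13.6 × 6² / 122 ≈ 4.01
n = 2

2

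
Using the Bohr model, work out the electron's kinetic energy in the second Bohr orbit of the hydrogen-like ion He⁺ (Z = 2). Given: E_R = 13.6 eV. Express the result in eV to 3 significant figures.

For a Coulomb orbit the virial theorem gives K = −E_n.
E_n = −E_R·Z²/n², so K = E_R·Z²/n² = 13.6 × 2²/2² = 13.6 eV

13.6 eV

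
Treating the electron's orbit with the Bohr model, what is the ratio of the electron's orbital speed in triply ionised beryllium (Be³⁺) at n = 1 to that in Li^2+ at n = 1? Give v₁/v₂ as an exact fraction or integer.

v ∝ Z^1 · n^-1
v₁/v₂ = (4/3)^1 · (1/1)^-1 = 4/3

4/3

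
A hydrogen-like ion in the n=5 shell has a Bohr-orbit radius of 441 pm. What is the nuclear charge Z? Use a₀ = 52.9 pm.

r_n = n²a₀/Z ⇒ Z = n²a₀/r = 5² × 52.9 / 441 ≈ 3.00
Z = 3

3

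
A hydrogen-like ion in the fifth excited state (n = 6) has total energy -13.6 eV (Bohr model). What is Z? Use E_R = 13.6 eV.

6

E_n = −E_R Z²/n² ⇒ Z² = −E_n n²/E_R = 13.6 × 6² / 13.6 ≈ 36.00
Z = 6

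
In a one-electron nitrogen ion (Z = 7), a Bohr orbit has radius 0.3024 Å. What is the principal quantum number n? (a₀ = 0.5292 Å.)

2

r_n = n²a₀/Z ⇒ n² = rZ/a₀ = 0.3024 × 7 / 0.5292 ≈ 4.00
n = 2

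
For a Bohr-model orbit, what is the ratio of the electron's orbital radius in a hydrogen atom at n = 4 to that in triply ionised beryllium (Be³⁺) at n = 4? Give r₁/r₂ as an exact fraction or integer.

r ∝ Z^-1 · n^2
r₁/r₂ = (1/4)^-1 · (4/4)^2 = 4

4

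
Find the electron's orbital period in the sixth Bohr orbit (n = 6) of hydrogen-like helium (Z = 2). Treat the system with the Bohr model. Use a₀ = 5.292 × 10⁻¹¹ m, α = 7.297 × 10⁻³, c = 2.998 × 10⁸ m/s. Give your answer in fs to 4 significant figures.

8.208 fs

r = n²a₀/Z = 6²·5.292 × 10⁻¹¹/2 = 9.526 × 10⁻¹⁰ m
v = Zαc/n = 2·0.007297·2.998 × 10⁸/6 = 7.292 × 10⁵ m/s
T = 2πr/v = 8.208 × 10⁻¹⁵ s = 8.208 fs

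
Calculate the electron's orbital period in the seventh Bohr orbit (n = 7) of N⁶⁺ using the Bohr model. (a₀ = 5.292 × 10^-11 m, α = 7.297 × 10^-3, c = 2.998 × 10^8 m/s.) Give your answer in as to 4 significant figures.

r = n²a₀/Z = 7²·5.292 × 10^-11/7 = 3.704 × 10^-10 m
v = Zαc/n = 7·0.007297·2.998 × 10^8/7 = 2.188 × 10^6 m/s
T = 2πr/v = 1.064 × 10^-15 s = 1064 as

1064 as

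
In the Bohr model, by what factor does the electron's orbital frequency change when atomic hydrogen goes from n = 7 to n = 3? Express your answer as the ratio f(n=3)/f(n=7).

343/27

f ∝ Z^2 · n^-3; with Z fixed, f ∝ n^-3.
f(n=3)/f(n=7) = (3/7)^-3 = 343/27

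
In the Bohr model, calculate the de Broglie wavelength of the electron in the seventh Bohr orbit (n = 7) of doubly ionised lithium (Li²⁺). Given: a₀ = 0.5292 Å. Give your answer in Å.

The Bohr quantisation condition is nλ = 2πr_n.
r_n = n²a₀/Z = 8.644 Å
λ = 2πr_n/n = 2π·8.644/7 = 7.758 Å

7.758 Å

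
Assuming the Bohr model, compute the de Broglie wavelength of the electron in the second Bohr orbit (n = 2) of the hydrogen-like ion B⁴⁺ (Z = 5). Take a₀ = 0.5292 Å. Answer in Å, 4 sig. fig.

1.330 Å

The Bohr quantisation condition is nλ = 2πr_n.
r_n = n²a₀/Z = 0.4234 Å
λ = 2πr_n/n = 2π·0.4234/2 = 1.330 Å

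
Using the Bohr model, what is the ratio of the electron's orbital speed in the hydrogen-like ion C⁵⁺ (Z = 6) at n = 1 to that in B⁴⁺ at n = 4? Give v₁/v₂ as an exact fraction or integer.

24/5

v ∝ Z^1 · n^-1
v₁/v₂ = (6/5)^1 · (1/4)^-1 = 24/5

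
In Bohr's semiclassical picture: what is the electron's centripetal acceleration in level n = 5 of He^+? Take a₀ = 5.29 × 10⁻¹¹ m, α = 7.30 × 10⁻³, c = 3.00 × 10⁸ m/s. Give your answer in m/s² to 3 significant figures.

r = n²a₀/Z = 6.61 × 10⁻¹⁰ m, v = Zαc/n = 8.76 × 10⁵ m/s
a = v²/r = (8.76 × 10⁵)² / 6.61 × 10⁻¹⁰ = 1.16 × 10²¹ m/s²

1.16 × 10²¹ m/s²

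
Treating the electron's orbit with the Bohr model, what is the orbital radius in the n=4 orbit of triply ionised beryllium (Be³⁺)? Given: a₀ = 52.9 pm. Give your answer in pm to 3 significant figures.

212 pm

r_n = n²a₀/Z = 4² × 52.9 / 4
    = 16 × 52.9 / 4 = 212 pm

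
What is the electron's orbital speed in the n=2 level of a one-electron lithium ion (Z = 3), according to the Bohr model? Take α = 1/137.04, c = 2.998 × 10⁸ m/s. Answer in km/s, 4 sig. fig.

v_n = Zαc/n = 3 × 0.007297 × 2.998 × 10⁸ / 2
    = 3282 km/s

3282 km/s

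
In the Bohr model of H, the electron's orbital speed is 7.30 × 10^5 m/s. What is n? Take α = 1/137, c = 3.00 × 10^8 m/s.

3

v_n = Zαc/n ⇒ n = Zαc/v = 1 × 0.00730 × 3.00 × 10^8 / 7.30 × 10^5 ≈ 3.00
n = 3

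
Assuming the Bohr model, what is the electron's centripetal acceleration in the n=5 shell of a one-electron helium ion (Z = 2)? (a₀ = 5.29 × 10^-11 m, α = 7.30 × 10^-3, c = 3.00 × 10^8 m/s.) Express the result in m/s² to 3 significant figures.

1.16 × 10^21 m/s²

r = n²a₀/Z = 6.61 × 10^-10 m, v = Zαc/n = 8.76 × 10^5 m/s
a = v²/r = (8.76 × 10^5)² / 6.61 × 10^-10 = 1.16 × 10^21 m/s²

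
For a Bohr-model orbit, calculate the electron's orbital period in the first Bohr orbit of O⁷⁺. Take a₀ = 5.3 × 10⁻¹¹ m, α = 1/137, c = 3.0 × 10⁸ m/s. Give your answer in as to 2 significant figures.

r = n²a₀/Z = 1²·5.3 × 10⁻¹¹/8 = 6.6 × 10⁻¹² m
v = Zαc/n = 8·0.0073·3.0 × 10⁸/1 = 1.8 × 10⁷ m/s
T = 2πr/v = 2.4 × 10⁻¹⁸ s = 2.4 as

2.4 as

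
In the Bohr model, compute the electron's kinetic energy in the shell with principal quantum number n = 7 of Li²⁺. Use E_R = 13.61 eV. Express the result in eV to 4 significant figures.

2.500 eV

For a Coulomb orbit the virial theorem gives K = −E_n.
E_n = −E_R·Z²/n², so K = E_R·Z²/n² = 13.61 × 3²/7² = 2.500 eV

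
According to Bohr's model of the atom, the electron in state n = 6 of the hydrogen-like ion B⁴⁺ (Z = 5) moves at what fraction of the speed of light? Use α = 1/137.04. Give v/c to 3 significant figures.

0.00608

v_n = Zαc/n, so v/c = Zα/n = 5 × 0.00730 / 6 = 0.00608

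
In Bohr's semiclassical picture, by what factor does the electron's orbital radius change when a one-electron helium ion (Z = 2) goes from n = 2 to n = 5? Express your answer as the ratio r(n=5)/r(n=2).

25/4

r ∝ Z^-1 · n^2; with Z fixed, r ∝ n^2.
r(n=5)/r(n=2) = (5/2)^2 = 25/4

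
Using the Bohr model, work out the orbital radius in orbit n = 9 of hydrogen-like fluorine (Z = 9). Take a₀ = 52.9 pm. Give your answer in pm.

476 pm

r_n = n²a₀/Z = 9² × 52.9 / 9
    = 81 × 52.9 / 9 = 476 pm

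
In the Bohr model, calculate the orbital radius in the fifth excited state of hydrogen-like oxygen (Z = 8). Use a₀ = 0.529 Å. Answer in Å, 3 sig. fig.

r_n = n²a₀/Z = 6² × 0.529 / 8
    = 36 × 0.529 / 8 = 2.38 Å

2.38 Å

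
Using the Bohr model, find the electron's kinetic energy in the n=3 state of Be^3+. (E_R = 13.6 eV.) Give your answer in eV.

24.2 eV

For a Coulomb orbit the virial theorem gives K = −E_n.
E_n = −E_R·Z²/n², so K = E_R·Z²/n² = 13.6 × 4²/3² = 24.2 eV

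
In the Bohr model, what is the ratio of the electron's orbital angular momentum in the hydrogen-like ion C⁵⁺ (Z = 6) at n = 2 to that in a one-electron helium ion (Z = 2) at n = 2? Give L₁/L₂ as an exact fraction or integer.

1

L = nℏ is independent of Z.
L₁/L₂ = n₁/n₂ = 2/2 = 1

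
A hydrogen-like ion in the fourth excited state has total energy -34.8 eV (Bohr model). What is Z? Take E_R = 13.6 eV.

8

E_n = −E_R Z²/n² ⇒ Z² = −E_n n²/E_R = 34.8 × 5² / 13.6 ≈ 63.97
Z = 8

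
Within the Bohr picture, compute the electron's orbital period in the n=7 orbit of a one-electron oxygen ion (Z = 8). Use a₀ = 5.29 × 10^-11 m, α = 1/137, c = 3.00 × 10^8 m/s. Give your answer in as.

813 as

r = n²a₀/Z = 7²·5.29 × 10^-11/8 = 3.24 × 10^-10 m
v = Zαc/n = 8·0.00730·3.00 × 10^8/7 = 2.50 × 10^6 m/s
T = 2πr/v = 8.13 × 10^-16 s = 813 as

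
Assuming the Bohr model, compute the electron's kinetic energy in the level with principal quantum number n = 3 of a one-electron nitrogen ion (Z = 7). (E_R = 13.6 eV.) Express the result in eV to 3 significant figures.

For a Coulomb orbit the virial theorem gives K = −E_n.
E_n = −E_R·Z²/n², so K = E_R·Z²/n² = 13.6 × 7²/3² = 74.0 eV

74.0 eV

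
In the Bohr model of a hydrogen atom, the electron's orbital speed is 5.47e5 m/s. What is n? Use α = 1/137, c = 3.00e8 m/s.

4

v_n = Zαc/n ⇒ n = Zαc/v = 1 × 0.00730 × 3.00e8 / 5.47e5 ≈ 4.00
n = 4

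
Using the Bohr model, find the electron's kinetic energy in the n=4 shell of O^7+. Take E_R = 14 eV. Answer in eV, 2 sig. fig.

For a Coulomb orbit the virial theorem gives K = −E_n.
E_n = −E_R·Z²/n², so K = E_R·Z²/n² = 14 × 8²/4² = 56 eV

56 eV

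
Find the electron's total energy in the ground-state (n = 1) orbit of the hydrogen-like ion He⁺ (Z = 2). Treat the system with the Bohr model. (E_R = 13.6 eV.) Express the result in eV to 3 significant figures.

E_n = −E_R·Z²/n² = −13.6 × 2²/1² = -54.4 eV

-54.4 eV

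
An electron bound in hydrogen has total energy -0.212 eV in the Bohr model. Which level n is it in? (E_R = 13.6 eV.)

E_n = −E_R Z²/n² ⇒ n² = E_R Z²/(−E_n) = 13.6 × 1² / 0.212 ≈ 64.15
n = 8

8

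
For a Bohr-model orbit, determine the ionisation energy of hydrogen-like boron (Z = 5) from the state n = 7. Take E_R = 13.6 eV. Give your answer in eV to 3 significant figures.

E_n = −E_R·Z²/n² = −13.6 × 5²/7² eV = -6.94 eV
Ionisation energy = −E_n = 6.94 eV

6.94 eV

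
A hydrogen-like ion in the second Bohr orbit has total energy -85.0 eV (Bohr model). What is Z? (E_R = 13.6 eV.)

5

E_n = −E_R Z²/n² ⇒ Z² = −E_n n²/E_R = 85.0 × 2² / 13.6 ≈ 25.00
Z = 5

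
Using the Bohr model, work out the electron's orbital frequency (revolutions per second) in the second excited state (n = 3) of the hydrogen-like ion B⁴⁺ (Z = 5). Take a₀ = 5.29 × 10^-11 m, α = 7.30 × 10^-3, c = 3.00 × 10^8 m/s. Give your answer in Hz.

6.10 × 10^15 Hz

r = n²a₀/Z = 9.52 × 10^-11 m, v = Zαc/n = 3.65 × 10^6 m/s
f = v/(2πr) = 6.10 × 10^15 Hz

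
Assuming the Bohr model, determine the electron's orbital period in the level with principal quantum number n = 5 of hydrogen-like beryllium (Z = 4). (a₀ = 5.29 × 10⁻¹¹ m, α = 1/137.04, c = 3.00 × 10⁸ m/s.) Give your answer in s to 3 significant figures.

r = n²a₀/Z = 5²·5.29 × 10⁻¹¹/4 = 3.31 × 10⁻¹⁰ m
v = Zαc/n = 4·0.00730·3.00 × 10⁸/5 = 1.75 × 10⁶ m/s
T = 2πr/v = 1.19 × 10⁻¹⁵ s

1.19 × 10⁻¹⁵ s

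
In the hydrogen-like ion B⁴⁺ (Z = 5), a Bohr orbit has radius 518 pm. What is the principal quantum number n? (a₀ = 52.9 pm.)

7

r_n = n²a₀/Z ⇒ n² = rZ/a₀ = 518 × 5 / 52.9 ≈ 48.96
n = 7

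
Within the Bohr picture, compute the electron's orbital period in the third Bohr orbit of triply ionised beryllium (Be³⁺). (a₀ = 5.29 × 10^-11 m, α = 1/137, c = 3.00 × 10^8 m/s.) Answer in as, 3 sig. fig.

r = n²a₀/Z = 3²·5.29 × 10^-11/4 = 1.19 × 10^-10 m
v = Zαc/n = 4·0.00730·3.00 × 10^8/3 = 2.92 × 10^6 m/s
T = 2πr/v = 2.56 × 10^-16 s = 256 as

256 as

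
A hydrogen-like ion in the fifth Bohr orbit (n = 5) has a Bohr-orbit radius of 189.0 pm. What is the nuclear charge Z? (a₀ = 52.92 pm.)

r_n = n²a₀/Z ⇒ Z = n²a₀/r = 5² × 52.92 / 189.0 ≈ 7.00
Z = 7

7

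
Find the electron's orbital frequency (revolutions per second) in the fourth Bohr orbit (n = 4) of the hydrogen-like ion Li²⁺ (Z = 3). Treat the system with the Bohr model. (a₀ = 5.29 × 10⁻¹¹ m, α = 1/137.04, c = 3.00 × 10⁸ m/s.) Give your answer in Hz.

r = n²a₀/Z = 2.82 × 10⁻¹⁰ m, v = Zαc/n = 1.64 × 10⁶ m/s
f = v/(2πr) = 9.26 × 10¹⁴ Hz

9.26 × 10¹⁴ Hz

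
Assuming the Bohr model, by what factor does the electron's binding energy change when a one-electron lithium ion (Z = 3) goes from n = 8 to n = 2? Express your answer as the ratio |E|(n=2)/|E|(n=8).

16

|E| ∝ Z^2 · n^-2; with Z fixed, |E| ∝ n^-2.
|E|(n=2)/|E|(n=8) = (2/8)^-2 = 16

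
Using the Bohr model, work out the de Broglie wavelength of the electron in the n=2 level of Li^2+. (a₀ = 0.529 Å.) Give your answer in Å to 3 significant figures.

2.22 Å

The Bohr quantisation condition is nλ = 2πr_n.
r_n = n²a₀/Z = 0.705 Å
λ = 2πr_n/n = 2π·0.705/2 = 2.22 Å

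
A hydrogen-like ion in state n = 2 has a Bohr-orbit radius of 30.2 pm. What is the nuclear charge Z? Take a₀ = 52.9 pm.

7

r_n = n²a₀/Z ⇒ Z = n²a₀/r = 2² × 52.9 / 30.2 ≈ 7.01
Z = 7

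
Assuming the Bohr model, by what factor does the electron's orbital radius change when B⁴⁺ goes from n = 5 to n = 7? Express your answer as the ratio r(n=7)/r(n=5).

49/25

r ∝ Z^-1 · n^2; with Z fixed, r ∝ n^2.
r(n=7)/r(n=5) = (7/5)^2 = 49/25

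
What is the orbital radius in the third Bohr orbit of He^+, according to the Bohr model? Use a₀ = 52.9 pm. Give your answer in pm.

238 pm

r_n = n²a₀/Z = 3² × 52.9 / 2
    = 9 × 52.9 / 2 = 238 pm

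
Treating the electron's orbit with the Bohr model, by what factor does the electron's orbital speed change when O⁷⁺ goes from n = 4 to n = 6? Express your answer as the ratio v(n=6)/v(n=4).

v ∝ Z^1 · n^-1; with Z fixed, v ∝ n^-1.
v(n=6)/v(n=4) = (6/4)^-1 = 2/3

2/3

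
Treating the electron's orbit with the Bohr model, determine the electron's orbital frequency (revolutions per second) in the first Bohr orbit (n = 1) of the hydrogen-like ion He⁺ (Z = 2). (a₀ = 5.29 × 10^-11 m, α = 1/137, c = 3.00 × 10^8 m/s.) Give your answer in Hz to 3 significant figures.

r = n²a₀/Z = 2.65 × 10^-11 m, v = Zαc/n = 4.38 × 10^6 m/s
f = v/(2πr) = 2.64 × 10^16 Hz

2.64 × 10^16 Hz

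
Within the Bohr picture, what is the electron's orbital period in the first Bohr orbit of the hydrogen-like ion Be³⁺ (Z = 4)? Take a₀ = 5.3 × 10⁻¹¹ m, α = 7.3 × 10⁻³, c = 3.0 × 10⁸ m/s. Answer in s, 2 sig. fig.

9.5 × 10⁻¹⁸ s

r = n²a₀/Z = 1²·5.3 × 10⁻¹¹/4 = 1.3 × 10⁻¹¹ m
v = Zαc/n = 4·0.0073·3.0 × 10⁸/1 = 8.8 × 10⁶ m/s
T = 2πr/v = 9.5 × 10⁻¹⁸ s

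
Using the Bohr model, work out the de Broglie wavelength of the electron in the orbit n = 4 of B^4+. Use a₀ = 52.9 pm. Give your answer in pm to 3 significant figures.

266 pm

The Bohr quantisation condition is nλ = 2πr_n.
r_n = n²a₀/Z = 169 pm
λ = 2πr_n/n = 2π·169/4 = 266 pm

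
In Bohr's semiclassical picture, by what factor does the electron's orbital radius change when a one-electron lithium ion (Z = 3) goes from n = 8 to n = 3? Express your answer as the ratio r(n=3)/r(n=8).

r ∝ Z^-1 · n^2; with Z fixed, r ∝ n^2.
r(n=3)/r(n=8) = (3/8)^2 = 9/64

9/64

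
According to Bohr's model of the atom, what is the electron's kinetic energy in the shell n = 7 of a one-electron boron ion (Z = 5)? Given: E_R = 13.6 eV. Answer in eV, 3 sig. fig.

For a Coulomb orbit the virial theorem gives K = −E_n.
E_n = −E_R·Z²/n², so K = E_R·Z²/n² = 13.6 × 5²/7² = 6.94 eV

6.94 eV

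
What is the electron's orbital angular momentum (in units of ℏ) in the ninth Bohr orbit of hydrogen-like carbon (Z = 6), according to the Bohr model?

L_n = nℏ, so L/ℏ = n = 9.

9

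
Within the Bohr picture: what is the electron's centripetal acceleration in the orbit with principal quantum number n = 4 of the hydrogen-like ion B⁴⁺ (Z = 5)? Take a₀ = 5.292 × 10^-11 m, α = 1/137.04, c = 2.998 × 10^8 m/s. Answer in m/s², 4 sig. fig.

4.416 × 10^22 m/s²

r = n²a₀/Z = 1.693 × 10^-10 m, v = Zαc/n = 2.735 × 10^6 m/s
a = v²/r = (2.735 × 10^6)² / 1.693 × 10^-10 = 4.416 × 10^22 m/s²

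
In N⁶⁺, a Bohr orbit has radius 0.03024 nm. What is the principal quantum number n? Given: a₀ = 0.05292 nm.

2

r_n = n²a₀/Z ⇒ n² = rZ/a₀ = 0.03024 × 7 / 0.05292 ≈ 4.00
n = 2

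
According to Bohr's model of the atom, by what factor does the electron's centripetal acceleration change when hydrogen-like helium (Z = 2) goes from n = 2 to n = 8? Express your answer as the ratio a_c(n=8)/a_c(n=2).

a_c ∝ Z^3 · n^-4; with Z fixed, a_c ∝ n^-4.
a_c(n=8)/a_c(n=2) = (8/2)^-4 = 1/256

1/256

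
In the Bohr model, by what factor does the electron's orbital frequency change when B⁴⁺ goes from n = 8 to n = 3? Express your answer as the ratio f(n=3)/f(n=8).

512/27

f ∝ Z^2 · n^-3; with Z fixed, f ∝ n^-3.
f(n=3)/f(n=8) = (3/8)^-3 = 512/27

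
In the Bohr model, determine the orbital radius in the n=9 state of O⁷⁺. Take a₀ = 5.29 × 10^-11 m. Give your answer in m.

5.36 × 10^-10 m

r_n = n²a₀/Z = 9² × 5.29 × 10^-11 / 8
    = 81 × 5.29 × 10^-11 / 8 = 5.36 × 10^-10 m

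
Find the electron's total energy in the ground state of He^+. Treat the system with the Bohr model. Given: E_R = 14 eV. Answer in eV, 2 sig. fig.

-56 eV

E_n = −E_R·Z²/n² = −14 × 2²/1² = -56 eV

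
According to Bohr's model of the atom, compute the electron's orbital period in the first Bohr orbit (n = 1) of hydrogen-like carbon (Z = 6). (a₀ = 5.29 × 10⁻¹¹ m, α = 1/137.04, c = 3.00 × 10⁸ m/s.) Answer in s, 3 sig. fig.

4.22 × 10⁻¹⁸ s

r = n²a₀/Z = 1²·5.29 × 10⁻¹¹/6 = 8.82 × 10⁻¹² m
v = Zαc/n = 6·0.00730·3.00 × 10⁸/1 = 1.31 × 10⁷ m/s
T = 2πr/v = 4.22 × 10⁻¹⁸ s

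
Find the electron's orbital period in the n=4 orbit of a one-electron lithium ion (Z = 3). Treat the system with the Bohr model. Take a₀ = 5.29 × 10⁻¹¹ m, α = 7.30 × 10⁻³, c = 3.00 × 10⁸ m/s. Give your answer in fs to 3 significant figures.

r = n²a₀/Z = 4²·5.29 × 10⁻¹¹/3 = 2.82 × 10⁻¹⁰ m
v = Zαc/n = 3·0.00730·3.00 × 10⁸/4 = 1.64 × 10⁶ m/s
T = 2πr/v = 1.08 × 10⁻¹⁵ s = 1.08 fs

1.08 fs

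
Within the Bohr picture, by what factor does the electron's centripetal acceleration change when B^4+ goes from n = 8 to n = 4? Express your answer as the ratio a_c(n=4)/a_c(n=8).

a_c ∝ Z^3 · n^-4; with Z fixed, a_c ∝ n^-4.
a_c(n=4)/a_c(n=8) = (4/8)^-4 = 16

16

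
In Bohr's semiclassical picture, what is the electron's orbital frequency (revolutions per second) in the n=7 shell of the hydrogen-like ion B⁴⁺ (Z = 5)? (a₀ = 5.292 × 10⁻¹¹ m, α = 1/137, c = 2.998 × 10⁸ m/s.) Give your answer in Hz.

4.797 × 10¹⁴ Hz

r = n²a₀/Z = 5.186 × 10⁻¹⁰ m, v = Zαc/n = 1.563 × 10⁶ m/s
f = v/(2πr) = 4.797 × 10¹⁴ Hz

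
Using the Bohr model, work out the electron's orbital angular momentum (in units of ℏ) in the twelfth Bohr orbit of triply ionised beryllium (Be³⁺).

L_n = nℏ, so L/ℏ = n = 12.

12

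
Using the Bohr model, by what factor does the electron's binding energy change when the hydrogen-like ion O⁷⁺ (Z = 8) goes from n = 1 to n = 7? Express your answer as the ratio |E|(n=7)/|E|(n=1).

|E| ∝ Z^2 · n^-2; with Z fixed, |E| ∝ n^-2.
|E|(n=7)/|E|(n=1) = (7/1)^-2 = 1/49

1/49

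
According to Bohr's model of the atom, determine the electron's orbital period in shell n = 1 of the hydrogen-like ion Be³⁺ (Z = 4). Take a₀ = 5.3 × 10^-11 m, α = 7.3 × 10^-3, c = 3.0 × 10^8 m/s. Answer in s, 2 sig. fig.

r = n²a₀/Z = 1²·5.3 × 10^-11/4 = 1.3 × 10^-11 m
v = Zαc/n = 4·0.0073·3.0 × 10^8/1 = 8.8 × 10^6 m/s
T = 2πr/v = 9.5 × 10^-18 s

9.5 × 10^-18 s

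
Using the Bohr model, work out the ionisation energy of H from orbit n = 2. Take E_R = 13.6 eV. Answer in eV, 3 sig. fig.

E_n = −E_R·Z²/n² = −13.6 × 1²/2² eV = -3.40 eV
Ionisation energy = −E_n = 3.40 eV

3.40 eV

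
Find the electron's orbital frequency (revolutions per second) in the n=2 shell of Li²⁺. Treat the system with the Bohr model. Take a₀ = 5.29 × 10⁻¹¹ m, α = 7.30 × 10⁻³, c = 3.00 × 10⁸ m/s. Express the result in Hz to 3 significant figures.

7.41 × 10¹⁵ Hz

r = n²a₀/Z = 7.05 × 10⁻¹¹ m, v = Zαc/n = 3.29 × 10⁶ m/s
f = v/(2πr) = 7.41 × 10¹⁵ Hz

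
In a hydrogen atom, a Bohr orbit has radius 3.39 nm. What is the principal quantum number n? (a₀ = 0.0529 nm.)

8

r_n = n²a₀/Z ⇒ n² = rZ/a₀ = 3.39 × 1 / 0.0529 ≈ 64.08
n = 8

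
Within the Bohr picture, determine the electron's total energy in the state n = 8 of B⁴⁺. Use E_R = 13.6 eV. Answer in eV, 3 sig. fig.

-5.31 eV

E_n = −E_R·Z²/n² = −13.6 × 5²/8² = -5.31 eV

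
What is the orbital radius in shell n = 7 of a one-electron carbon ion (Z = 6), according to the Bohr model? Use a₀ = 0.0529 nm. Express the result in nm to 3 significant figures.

r_n = n²a₀/Z = 7² × 0.0529 / 6
    = 49 × 0.0529 / 6 = 0.432 nm

0.432 nm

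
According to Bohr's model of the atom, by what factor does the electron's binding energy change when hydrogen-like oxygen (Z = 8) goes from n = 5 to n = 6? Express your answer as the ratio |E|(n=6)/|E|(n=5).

25/36

|E| ∝ Z^2 · n^-2; with Z fixed, |E| ∝ n^-2.
|E|(n=6)/|E|(n=5) = (6/5)^-2 = 25/36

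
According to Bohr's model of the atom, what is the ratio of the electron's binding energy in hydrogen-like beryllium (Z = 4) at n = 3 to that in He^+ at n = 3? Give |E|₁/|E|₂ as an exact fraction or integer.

|E| ∝ Z^2 · n^-2
|E|₁/|E|₂ = (4/2)^2 · (3/3)^-2 = 4

4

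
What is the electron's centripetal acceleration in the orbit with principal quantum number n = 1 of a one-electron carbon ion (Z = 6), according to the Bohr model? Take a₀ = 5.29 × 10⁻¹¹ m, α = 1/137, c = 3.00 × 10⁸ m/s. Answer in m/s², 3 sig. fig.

r = n²a₀/Z = 8.82 × 10⁻¹² m, v = Zαc/n = 1.31 × 10⁷ m/s
a = v²/r = (1.31 × 10⁷)² / 8.82 × 10⁻¹² = 1.96 × 10²⁵ m/s²

1.96 × 10²⁵ m/s²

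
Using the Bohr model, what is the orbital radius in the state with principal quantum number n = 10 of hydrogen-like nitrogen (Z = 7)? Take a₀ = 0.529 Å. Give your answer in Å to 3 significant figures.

r_n = n²a₀/Z = 10² × 0.529 / 7
    = 100 × 0.529 / 7 = 7.56 Å

7.56 Å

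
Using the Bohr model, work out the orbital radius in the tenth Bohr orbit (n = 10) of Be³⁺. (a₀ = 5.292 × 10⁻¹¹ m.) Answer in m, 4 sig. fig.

1.323 × 10⁻⁹ m

r_n = n²a₀/Z = 10² × 5.292 × 10⁻¹¹ / 4
    = 100 × 5.292 × 10⁻¹¹ / 4 = 1.323 × 10⁻⁹ m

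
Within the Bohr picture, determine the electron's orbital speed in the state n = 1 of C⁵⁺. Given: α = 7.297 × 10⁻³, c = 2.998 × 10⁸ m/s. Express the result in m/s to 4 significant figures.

v_n = Zαc/n = 6 × 0.007297 × 2.998 × 10⁸ / 1
    = 1.313 × 10⁷ m/s

1.313 × 10⁷ m/s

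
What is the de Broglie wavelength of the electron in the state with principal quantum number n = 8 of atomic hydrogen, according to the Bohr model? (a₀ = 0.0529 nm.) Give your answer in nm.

The Bohr quantisation condition is nλ = 2πr_n.
r_n = n²a₀/Z = 3.39 nm
λ = 2πr_n/n = 2π·3.39/8 = 2.66 nm

2.66 nm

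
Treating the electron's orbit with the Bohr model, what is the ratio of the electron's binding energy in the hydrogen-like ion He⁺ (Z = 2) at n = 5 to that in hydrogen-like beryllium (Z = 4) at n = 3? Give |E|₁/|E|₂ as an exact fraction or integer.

|E| ∝ Z^2 · n^-2
|E|₁/|E|₂ = (2/4)^2 · (5/3)^-2 = 9/100

9/100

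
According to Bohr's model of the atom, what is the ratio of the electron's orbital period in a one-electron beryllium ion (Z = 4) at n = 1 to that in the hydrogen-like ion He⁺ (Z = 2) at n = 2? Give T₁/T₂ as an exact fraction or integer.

T ∝ Z^-2 · n^3
T₁/T₂ = (4/2)^-2 · (1/2)^3 = 1/32

1/32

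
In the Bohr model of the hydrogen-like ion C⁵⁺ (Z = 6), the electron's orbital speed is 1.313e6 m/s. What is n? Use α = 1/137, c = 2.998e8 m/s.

10

v_n = Zαc/n ⇒ n = Zαc/v = 6 × 0.007299 × 2.998e8 / 1.313e6 ≈ 10.00
n = 10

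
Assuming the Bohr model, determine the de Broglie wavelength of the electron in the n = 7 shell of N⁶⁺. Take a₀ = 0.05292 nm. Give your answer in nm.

0.3325 nm

The Bohr quantisation condition is nλ = 2πr_n.
r_n = n²a₀/Z = 0.3704 nm
λ = 2πr_n/n = 2π·0.3704/7 = 0.3325 nm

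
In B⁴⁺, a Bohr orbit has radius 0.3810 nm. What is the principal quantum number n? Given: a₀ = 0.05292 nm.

6

r_n = n²a₀/Z ⇒ n² = rZ/a₀ = 0.3810 × 5 / 0.05292 ≈ 36.00
n = 6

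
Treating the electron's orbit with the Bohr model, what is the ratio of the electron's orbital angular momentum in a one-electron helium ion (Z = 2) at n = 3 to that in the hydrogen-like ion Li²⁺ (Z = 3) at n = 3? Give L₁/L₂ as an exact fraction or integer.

1

L = nℏ is independent of Z.
L₁/L₂ = n₁/n₂ = 3/3 = 1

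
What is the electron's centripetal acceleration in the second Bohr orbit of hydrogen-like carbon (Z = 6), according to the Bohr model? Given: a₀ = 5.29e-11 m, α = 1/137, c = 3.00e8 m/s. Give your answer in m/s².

1.22e24 m/s²

r = n²a₀/Z = 3.53e-11 m, v = Zαc/n = 6.57e6 m/s
a = v²/r = (6.57e6)² / 3.53e-11 = 1.22e24 m/s²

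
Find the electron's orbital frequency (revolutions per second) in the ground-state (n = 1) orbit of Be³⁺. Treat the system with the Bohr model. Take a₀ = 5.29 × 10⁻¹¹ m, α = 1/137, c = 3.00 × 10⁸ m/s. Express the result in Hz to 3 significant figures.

r = n²a₀/Z = 1.32 × 10⁻¹¹ m, v = Zαc/n = 8.76 × 10⁶ m/s
f = v/(2πr) = 1.05 × 10¹⁷ Hz

1.05 × 10¹⁷ Hz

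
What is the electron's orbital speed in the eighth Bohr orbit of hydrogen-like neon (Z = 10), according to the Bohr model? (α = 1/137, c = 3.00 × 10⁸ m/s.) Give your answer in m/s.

2.74 × 10⁶ m/s

v_n = Zαc/n = 10 × 0.00730 × 3.00 × 10⁸ / 8
    = 2.74 × 10⁶ m/s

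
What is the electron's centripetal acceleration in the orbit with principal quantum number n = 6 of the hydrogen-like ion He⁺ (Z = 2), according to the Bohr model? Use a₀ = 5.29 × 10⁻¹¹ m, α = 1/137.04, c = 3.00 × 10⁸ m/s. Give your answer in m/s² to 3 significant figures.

r = n²a₀/Z = 9.52 × 10⁻¹⁰ m, v = Zαc/n = 7.30 × 10⁵ m/s
a = v²/r = (7.30 × 10⁵)² / 9.52 × 10⁻¹⁰ = 5.59 × 10²⁰ m/s²

5.59 × 10²⁰ m/s²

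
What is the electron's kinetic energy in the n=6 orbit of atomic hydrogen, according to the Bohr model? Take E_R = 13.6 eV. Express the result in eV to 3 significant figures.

For a Coulomb orbit the virial theorem gives K = −E_n.
E_n = −E_R·Z²/n², so K = E_R·Z²/n² = 13.6 × 1²/6² = 0.378 eV

0.378 eV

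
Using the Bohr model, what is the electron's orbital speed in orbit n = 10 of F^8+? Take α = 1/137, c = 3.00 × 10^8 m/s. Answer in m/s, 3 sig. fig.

v_n = Zαc/n = 9 × 0.00730 × 3.00 × 10^8 / 10
    = 1.97 × 10^6 m/s

1.97 × 10^6 m/s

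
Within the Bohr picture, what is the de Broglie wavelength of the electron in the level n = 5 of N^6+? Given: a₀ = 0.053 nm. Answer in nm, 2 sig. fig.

The Bohr quantisation condition is nλ = 2πr_n.
r_n = n²a₀/Z = 0.19 nm
λ = 2πr_n/n = 2π·0.19/5 = 0.24 nm

0.24 nm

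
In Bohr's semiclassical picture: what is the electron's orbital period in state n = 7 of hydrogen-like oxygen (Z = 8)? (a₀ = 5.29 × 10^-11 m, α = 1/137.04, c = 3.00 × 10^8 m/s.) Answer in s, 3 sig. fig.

r = n²a₀/Z = 7²·5.29 × 10^-11/8 = 3.24 × 10^-10 m
v = Zαc/n = 8·0.00730·3.00 × 10^8/7 = 2.50 × 10^6 m/s
T = 2πr/v = 8.14 × 10^-16 s

8.14 × 10^-16 s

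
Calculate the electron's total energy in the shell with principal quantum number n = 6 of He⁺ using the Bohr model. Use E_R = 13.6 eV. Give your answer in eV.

-1.51 eV

E_n = −E_R·Z²/n² = −13.6 × 2²/6² = -1.51 eV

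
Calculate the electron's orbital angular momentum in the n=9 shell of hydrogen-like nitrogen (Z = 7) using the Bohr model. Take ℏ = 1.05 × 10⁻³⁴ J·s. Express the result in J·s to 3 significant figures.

9.45 × 10⁻³⁴ J·s

L_n = nℏ = 9 × 1.05 × 10⁻³⁴ = 9.45 × 10⁻³⁴ J·s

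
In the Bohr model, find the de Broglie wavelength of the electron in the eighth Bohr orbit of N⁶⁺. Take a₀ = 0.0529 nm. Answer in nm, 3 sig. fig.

The Bohr quantisation condition is nλ = 2πr_n.
r_n = n²a₀/Z = 0.484 nm
λ = 2πr_n/n = 2π·0.484/8 = 0.380 nm

0.380 nm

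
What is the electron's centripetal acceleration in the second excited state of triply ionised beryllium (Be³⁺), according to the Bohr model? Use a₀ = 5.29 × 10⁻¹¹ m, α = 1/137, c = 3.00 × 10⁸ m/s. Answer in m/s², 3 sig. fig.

r = n²a₀/Z = 1.19 × 10⁻¹⁰ m, v = Zαc/n = 2.92 × 10⁶ m/s
a = v²/r = (2.92 × 10⁶)² / 1.19 × 10⁻¹⁰ = 7.16 × 10²² m/s²

7.16 × 10²² m/s²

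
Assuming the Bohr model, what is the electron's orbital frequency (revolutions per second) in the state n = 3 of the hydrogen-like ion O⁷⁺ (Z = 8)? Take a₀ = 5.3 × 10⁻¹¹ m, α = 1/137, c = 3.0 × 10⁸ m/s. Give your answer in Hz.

r = n²a₀/Z = 6.0 × 10⁻¹¹ m, v = Zαc/n = 5.8 × 10⁶ m/s
f = v/(2πr) = 1.6 × 10¹⁶ Hz

1.6 × 10¹⁶ Hz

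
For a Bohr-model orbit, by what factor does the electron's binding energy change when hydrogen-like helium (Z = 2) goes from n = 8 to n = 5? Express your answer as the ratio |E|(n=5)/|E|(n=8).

|E| ∝ Z^2 · n^-2; with Z fixed, |E| ∝ n^-2.
|E|(n=5)/|E|(n=8) = (5/8)^-2 = 64/25

64/25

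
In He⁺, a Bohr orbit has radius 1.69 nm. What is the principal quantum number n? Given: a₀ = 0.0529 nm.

8

r_n = n²a₀/Z ⇒ n² = rZ/a₀ = 1.69 × 2 / 0.0529 ≈ 63.89
n = 8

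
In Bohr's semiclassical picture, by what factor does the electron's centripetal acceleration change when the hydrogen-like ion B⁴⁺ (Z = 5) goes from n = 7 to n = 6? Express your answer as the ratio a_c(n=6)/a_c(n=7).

2401/1296

a_c ∝ Z^3 · n^-4; with Z fixed, a_c ∝ n^-4.
a_c(n=6)/a_c(n=7) = (6/7)^-4 = 2401/1296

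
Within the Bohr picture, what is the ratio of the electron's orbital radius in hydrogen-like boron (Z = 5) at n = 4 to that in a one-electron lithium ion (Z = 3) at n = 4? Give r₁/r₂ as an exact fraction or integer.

r ∝ Z^-1 · n^2
r₁/r₂ = (5/3)^-1 · (4/4)^2 = 3/5

3/5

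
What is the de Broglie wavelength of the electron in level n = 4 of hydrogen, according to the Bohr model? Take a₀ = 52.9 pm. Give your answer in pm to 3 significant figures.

1330 pm

The Bohr quantisation condition is nλ = 2πr_n.
r_n = n²a₀/Z = 846 pm
λ = 2πr_n/n = 2π·846/4 = 1330 pm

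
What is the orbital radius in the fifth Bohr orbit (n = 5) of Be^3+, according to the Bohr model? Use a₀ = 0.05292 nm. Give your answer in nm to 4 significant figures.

r_n = n²a₀/Z = 5² × 0.05292 / 4
    = 25 × 0.05292 / 4 = 0.3307 nm

0.3307 nm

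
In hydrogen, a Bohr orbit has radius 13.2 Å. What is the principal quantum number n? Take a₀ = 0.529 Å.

r_n = n²a₀/Z ⇒ n² = rZ/a₀ = 13.2 × 1 / 0.529 ≈ 24.95
n = 5

5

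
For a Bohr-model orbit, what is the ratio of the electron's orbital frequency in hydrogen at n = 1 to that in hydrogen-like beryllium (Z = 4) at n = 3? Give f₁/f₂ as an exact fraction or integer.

27/16

f ∝ Z^2 · n^-3
f₁/f₂ = (1/4)^2 · (1/3)^-3 = 27/16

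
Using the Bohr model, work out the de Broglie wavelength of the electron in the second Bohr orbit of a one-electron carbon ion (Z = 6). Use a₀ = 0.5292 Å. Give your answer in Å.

1.108 Å

The Bohr quantisation condition is nλ = 2πr_n.
r_n = n²a₀/Z = 0.3528 Å
λ = 2πr_n/n = 2π·0.3528/2 = 1.108 Å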